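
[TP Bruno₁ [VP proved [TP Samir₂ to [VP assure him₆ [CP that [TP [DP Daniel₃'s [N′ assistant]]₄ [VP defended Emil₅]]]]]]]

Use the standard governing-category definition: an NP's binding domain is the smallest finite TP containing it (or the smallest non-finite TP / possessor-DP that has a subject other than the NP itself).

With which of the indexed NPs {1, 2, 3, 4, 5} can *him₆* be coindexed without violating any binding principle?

*him* is a pronoun, so Principle B applies: it must be free in its binding domain.
Binding domain of *him₆*: the embedded TP, whose subject is Samir₂.
*Bruno₁* c-commands the pronoun but from outside its binding domain, and is not c-commanded by it → coindexation permitted.
*Samir₂* c-commands the pronoun within its binding domain → coindexation would violate Principle B.
*Daniel₃*: the pronoun c-commands this R-expression → coindexation would violate Principle C on *Daniel₃*.
*[Daniel₃'s assistant]₄*: the pronoun c-commands this R-expression → coindexation would violate Principle C on *[Daniel₃'s assistant]₄*.
*Emil₅*: the pronoun c-commands this R-expression → coindexation would violate Principle C on *Emil₅*.

{1}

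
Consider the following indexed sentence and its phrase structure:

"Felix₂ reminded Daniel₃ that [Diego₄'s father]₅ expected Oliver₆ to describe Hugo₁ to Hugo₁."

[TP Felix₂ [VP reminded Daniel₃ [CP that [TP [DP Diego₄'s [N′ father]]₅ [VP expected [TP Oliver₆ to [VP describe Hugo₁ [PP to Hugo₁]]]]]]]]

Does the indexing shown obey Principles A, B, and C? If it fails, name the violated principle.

Principle C

The two coindexed NPs are *Hugo₁* (the higher occurrence) and *Hugo₁* (the lower occurrence).
*Hugo₁* (the lower occurrence) is an R-expression. Principle C requires it to be free everywhere.
*Hugo₁* (the higher occurrence) c-commands it and carries the same index.
The R-expression is bound → Principle C violation.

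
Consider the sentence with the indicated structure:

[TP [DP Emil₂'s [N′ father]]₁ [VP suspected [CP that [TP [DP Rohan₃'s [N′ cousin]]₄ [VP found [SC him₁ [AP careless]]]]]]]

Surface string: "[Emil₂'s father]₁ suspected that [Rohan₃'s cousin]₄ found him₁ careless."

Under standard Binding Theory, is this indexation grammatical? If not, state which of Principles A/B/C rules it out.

The two coindexed NPs are *[Emil₂'s father]₁* and *him₁*.
*him₁* is a pronoun; its binding domain is the embedded TP, whose subject is [Rohan₃'s cousin]₄. Within that domain it is c-commanded only by *[Rohan₃'s cousin]₄*, which carries a different index — the pronoun is free locally, so Principle B holds.
*[Emil₂'s father]₁* is an R-expression; *him₁* does not c-command it, and no other NP shares its index, so Principle C is satisfied.
All principles are respected.

grammatical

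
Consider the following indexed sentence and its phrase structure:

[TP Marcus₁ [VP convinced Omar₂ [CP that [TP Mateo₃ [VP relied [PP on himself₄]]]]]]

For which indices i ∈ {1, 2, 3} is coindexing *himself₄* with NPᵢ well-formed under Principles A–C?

*himself* is an anaphor, so Principle A applies: it must be bound in its binding domain.
Binding domain of *himself₄*: the embedded TP, whose subject is Mateo₃.
*Marcus₁* c-commands the anaphor but is outside its binding domain → cannot satisfy Principle A.
*Omar₂* c-commands the anaphor but is outside its binding domain → cannot satisfy Principle A.
*Mateo₃* c-commands the anaphor within its binding domain → licit binder.

{3}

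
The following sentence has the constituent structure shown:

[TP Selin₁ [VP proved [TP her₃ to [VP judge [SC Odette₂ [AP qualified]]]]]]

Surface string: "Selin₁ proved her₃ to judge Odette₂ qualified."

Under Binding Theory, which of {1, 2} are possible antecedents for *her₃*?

none

*her* is a pronoun, so Principle B applies: it must be free in its binding domain.
Binding domain of *her₃*: the matrix TP, whose subject is Selin₁.
*Selin₁* c-commands the pronoun within its binding domain → coindexation would violate Principle B.
*Odette₂*: the pronoun c-commands this R-expression → coindexation would violate Principle C on *Odette₂*.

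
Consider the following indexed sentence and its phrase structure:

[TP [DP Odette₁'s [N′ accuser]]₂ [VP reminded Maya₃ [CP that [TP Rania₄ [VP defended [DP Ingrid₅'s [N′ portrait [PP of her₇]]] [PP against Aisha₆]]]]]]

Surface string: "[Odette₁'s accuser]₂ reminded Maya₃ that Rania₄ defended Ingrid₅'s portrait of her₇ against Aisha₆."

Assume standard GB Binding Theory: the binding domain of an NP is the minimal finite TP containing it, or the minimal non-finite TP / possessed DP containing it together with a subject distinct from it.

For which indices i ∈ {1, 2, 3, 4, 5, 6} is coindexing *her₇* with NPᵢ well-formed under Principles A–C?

{1, 2, 3, 4, 6}

*her* is a pronoun, so Principle B applies: it must be free in its binding domain.
Binding domain of *her₇*: the possessed DP, whose subject is Ingrid₅.
*Odette₁* and the pronoun do not c-command one another → neither Principle B nor Principle C is at stake; coindexation permitted.
*[Odette₁'s accuser]₂* c-commands the pronoun but from outside its binding domain, and is not c-commanded by it → coindexation permitted.
*Maya₃* c-commands the pronoun but from outside its binding domain, and is not c-commanded by it → coindexation permitted.
*Rania₄* c-commands the pronoun but from outside its binding domain, and is not c-commanded by it → coindexation permitted.
*Ingrid₅* c-commands the pronoun within its binding domain → coindexation would violate Principle B.
*Aisha₆* and the pronoun do not c-command one another → neither Principle B nor Principle C is at stake; coindexation permitted.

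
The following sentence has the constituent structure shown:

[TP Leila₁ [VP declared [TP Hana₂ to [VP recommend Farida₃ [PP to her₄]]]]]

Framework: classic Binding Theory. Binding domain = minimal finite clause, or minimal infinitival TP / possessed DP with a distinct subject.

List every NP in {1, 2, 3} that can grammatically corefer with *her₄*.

{1}

*her* is a pronoun, so Principle B applies: it must be free in its binding domain.
Binding domain of *her₄*: the embedded TP, whose subject is Hana₂.
*Leila₁* c-commands the pronoun but from outside its binding domain, and is not c-commanded by it → coindexation permitted.
*Hana₂* c-commands the pronoun within its binding domain → coindexation would violate Principle B.
*Farida₃* c-commands the pronoun within its binding domain → coindexation would violate Principle B.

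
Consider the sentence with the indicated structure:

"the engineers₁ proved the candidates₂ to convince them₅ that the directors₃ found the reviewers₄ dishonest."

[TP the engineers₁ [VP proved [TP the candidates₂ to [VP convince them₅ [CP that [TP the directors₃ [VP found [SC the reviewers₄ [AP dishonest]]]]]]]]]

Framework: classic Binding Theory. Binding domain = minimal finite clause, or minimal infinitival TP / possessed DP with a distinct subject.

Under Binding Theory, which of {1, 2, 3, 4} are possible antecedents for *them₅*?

*them* is a pronoun, so Principle B applies: it must be free in its binding domain.
Binding domain of *them₅*: the embedded TP, whose subject is the candidates₂.
*the engineers₁* c-commands the pronoun but from outside its binding domain, and is not c-commanded by it → coindexation permitted.
*the candidates₂* c-commands the pronoun within its binding domain → coindexation would violate Principle B.
*the directors₃*: the pronoun c-commands this R-expression → coindexation would violate Principle C on *the directors₃*.
*the reviewers₄*: the pronoun c-commands this R-expression → coindexation would violate Principle C on *the reviewers₄*.

{1}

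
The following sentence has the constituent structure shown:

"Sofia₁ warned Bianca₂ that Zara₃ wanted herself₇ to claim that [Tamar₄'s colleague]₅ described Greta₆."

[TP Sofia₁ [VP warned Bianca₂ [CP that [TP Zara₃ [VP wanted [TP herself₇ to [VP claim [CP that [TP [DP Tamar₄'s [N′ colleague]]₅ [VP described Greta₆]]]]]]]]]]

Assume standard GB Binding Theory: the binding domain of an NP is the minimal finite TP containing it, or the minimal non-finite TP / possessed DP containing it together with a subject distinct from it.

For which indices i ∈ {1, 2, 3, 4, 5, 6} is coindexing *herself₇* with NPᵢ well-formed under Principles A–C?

{3}

*herself* is an anaphor, so Principle A applies: it must be bound in its binding domain.
Binding domain of *herself₇*: the embedded TP, whose subject is Zara₃.
*Sofia₁* c-commands the anaphor but is outside its binding domain → cannot satisfy Principle A.
*Bianca₂* c-commands the anaphor but is outside its binding domain → cannot satisfy Principle A.
*Zara₃* c-commands the anaphor within its binding domain → licit binder.
*Tamar₄* does not c-command the anaphor → cannot bind it.
*[Tamar₄'s colleague]₅* does not c-command the anaphor → cannot bind it.
*Greta₆* does not c-command the anaphor → cannot bind it.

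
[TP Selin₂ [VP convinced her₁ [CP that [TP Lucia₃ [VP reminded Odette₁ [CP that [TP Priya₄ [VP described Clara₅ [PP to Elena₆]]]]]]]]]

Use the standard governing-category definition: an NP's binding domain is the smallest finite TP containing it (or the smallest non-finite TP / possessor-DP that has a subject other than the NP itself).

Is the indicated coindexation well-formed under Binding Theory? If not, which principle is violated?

Principle C

The two coindexed NPs are *her₁* and *Odette₁*.
*Odette₁* is an R-expression. Principle C requires it to be free everywhere.
*her₁* c-commands it and carries the same index.
The R-expression is bound → Principle C violation.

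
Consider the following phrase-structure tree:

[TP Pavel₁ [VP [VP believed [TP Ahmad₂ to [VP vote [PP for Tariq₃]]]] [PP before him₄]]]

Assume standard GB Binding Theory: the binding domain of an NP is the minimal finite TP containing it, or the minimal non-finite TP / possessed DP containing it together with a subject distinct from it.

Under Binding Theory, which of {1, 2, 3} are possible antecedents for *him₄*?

{2, 3}

*him* is a pronoun, so Principle B applies: it must be free in its binding domain.
Binding domain of *him₄*: the matrix TP, whose subject is Pavel₁.
*Pavel₁* c-commands the pronoun within its binding domain → coindexation would violate Principle B.
*Ahmad₂* and the pronoun do not c-command one another → neither Principle B nor Principle C is at stake; coindexation permitted.
*Tariq₃* and the pronoun do not c-command one another → neither Principle B nor Principle C is at stake; coindexation permitted.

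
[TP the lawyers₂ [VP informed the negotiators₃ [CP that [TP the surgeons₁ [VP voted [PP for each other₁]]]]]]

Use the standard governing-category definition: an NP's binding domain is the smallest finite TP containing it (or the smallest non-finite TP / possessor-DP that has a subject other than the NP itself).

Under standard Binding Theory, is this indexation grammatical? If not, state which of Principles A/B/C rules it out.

grammatical

The two coindexed NPs are *the surgeons₁* and *each other₁*.
*each other₁* is an anaphor; its binding domain is the embedded TP, whose subject is the surgeons₁. *the surgeons₁* c-commands it within that domain and shares its index, so Principle A is satisfied.
*the surgeons₁* is an R-expression; *each other₁* does not c-command it, and no other NP shares its index, so Principle C is satisfied.
All principles are respected.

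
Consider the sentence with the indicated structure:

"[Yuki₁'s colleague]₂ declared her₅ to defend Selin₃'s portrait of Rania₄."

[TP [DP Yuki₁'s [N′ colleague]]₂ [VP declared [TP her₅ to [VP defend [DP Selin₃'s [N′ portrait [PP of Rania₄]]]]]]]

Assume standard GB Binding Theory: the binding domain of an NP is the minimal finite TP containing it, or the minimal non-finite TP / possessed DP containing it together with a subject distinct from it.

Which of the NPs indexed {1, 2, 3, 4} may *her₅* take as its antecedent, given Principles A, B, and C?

*her* is a pronoun, so Principle B applies: it must be free in its binding domain.
Binding domain of *her₅*: the matrix TP, whose subject is [Yuki₁'s colleague]₂.
*Yuki₁* and the pronoun do not c-command one another → neither Principle B nor Principle C is at stake; coindexation permitted.
*[Yuki₁'s colleague]₂* c-commands the pronoun within its binding domain → coindexation would violate Principle B.
*Selin₃*: the pronoun c-commands this R-expression → coindexation would violate Principle C on *Selin₃*.
*Rania₄*: the pronoun c-commands this R-expression → coindexation would violate Principle C on *Rania₄*.

{1}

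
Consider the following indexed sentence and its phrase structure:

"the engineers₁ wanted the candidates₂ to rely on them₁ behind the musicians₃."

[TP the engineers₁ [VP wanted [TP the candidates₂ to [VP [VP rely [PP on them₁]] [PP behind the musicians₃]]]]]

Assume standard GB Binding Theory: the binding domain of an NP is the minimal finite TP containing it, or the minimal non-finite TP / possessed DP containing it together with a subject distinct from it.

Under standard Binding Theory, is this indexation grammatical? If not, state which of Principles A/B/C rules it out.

grammatical

The two coindexed NPs are *the engineers₁* and *them₁*.
*them₁* is a pronoun; its binding domain is the embedded TP, whose subject is the candidates₂. Within that domain it is c-commanded only by *the candidates₂*, which carries a different index — the pronoun is free locally, so Principle B holds.
*the engineers₁* is an R-expression; *them₁* does not c-command it, and no other NP shares its index, so Principle C is satisfied.
All principles are respected.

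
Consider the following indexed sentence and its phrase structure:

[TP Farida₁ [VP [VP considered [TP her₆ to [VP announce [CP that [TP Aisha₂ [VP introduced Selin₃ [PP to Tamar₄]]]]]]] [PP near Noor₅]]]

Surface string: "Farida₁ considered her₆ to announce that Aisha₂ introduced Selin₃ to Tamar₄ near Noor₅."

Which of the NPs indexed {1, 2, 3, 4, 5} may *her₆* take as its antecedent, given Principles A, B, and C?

{5}

*her* is a pronoun, so Principle B applies: it must be free in its binding domain.
Binding domain of *her₆*: the matrix TP, whose subject is Farida₁.
*Farida₁* c-commands the pronoun within its binding domain → coindexation would violate Principle B.
*Aisha₂*: the pronoun c-commands this R-expression → coindexation would violate Principle C on *Aisha₂*.
*Selin₃*: the pronoun c-commands this R-expression → coindexation would violate Principle C on *Selin₃*.
*Tamar₄*: the pronoun c-commands this R-expression → coindexation would violate Principle C on *Tamar₄*.
*Noor₅* and the pronoun do not c-command one another → neither Principle B nor Principle C is at stake; coindexation permitted.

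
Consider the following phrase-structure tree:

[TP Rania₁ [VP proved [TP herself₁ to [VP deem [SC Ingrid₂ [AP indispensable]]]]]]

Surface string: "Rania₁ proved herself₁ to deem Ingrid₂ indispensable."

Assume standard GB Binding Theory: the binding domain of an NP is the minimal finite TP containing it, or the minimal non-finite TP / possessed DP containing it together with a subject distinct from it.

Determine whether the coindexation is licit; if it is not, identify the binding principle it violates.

The two coindexed NPs are *Rania₁* and *herself₁*.
*herself₁* is an anaphor; its binding domain is the matrix TP, whose subject is Rania₁. *Rania₁* c-commands it within that domain and shares its index, so Principle A is satisfied.
*Rania₁* is an R-expression; *herself₁* does not c-command it, and no other NP shares its index, so Principle C is satisfied.
All principles are respected.

grammatical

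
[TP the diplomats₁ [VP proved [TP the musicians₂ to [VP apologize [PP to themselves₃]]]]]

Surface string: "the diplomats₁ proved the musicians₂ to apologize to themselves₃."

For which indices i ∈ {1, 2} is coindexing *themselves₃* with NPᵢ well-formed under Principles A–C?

*themselves* is an anaphor, so Principle A applies: it must be bound in its binding domain.
Binding domain of *themselves₃*: the embedded TP, whose subject is the musicians₂.
*the diplomats₁* c-commands the anaphor but is outside its binding domain → cannot satisfy Principle A.
*the musicians₂* c-commands the anaphor within its binding domain → licit binder.

{2}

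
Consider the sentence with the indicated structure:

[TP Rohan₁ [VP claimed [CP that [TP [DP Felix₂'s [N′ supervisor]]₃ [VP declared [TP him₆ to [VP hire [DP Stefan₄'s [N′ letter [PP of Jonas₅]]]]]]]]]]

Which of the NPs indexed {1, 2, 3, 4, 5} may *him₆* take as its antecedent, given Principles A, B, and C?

{1, 2}

*him* is a pronoun, so Principle B applies: it must be free in its binding domain.
Binding domain of *him₆*: the embedded TP, whose subject is [Felix₂'s supervisor]₃.
*Rohan₁* c-commands the pronoun but from outside its binding domain, and is not c-commanded by it → coindexation permitted.
*Felix₂* and the pronoun do not c-command one another → neither Principle B nor Principle C is at stake; coindexation permitted.
*[Felix₂'s supervisor]₃* c-commands the pronoun within its binding domain → coindexation would violate Principle B.
*Stefan₄*: the pronoun c-commands this R-expression → coindexation would violate Principle C on *Stefan₄*.
*Jonas₅*: the pronoun c-commands this R-expression → coindexation would violate Principle C on *Jonas₅*.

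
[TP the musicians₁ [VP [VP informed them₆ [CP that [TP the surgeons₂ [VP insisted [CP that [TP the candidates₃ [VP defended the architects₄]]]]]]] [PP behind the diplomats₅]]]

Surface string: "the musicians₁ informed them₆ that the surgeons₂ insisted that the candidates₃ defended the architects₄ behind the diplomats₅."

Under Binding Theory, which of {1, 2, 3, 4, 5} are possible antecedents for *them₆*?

*them* is a pronoun, so Principle B applies: it must be free in its binding domain.
Binding domain of *them₆*: the matrix TP, whose subject is the musicians₁.
*the musicians₁* c-commands the pronoun within its binding domain → coindexation would violate Principle B.
*the surgeons₂*: the pronoun c-commands this R-expression → coindexation would violate Principle C on *the surgeons₂*.
*the candidates₃*: the pronoun c-commands this R-expression → coindexation would violate Principle C on *the candidates₃*.
*the architects₄*: the pronoun c-commands this R-expression → coindexation would violate Principle C on *the architects₄*.
*the diplomats₅* and the pronoun do not c-command one another → neither Principle B nor Principle C is at stake; coindexation permitted.

{5}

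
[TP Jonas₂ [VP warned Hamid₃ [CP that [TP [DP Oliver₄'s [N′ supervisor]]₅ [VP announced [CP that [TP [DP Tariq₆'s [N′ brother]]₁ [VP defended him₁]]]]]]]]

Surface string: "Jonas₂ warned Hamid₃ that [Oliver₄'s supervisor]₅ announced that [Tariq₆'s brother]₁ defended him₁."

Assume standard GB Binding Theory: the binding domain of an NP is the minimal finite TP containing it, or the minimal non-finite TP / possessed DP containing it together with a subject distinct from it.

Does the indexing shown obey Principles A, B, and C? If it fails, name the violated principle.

The two coindexed NPs are *[Tariq₆'s brother]₁* and *him₁*.
*him₁* is a pronoun. Its binding domain is the embedded TP, whose subject is [Tariq₆'s brother]₁.
*[Tariq₆'s brother]₁* c-commands it within that domain and carries the same index.
The pronoun is locally bound → Principle B violation.

Principle B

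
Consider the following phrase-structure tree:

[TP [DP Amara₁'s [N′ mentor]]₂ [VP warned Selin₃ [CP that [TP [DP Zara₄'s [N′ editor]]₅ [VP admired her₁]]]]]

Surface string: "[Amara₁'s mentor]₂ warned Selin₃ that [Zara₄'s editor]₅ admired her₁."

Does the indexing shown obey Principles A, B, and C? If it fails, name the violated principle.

grammatical

The two coindexed NPs are *Amara₁* and *her₁*.
*her₁* is a pronoun; its binding domain is the embedded TP, whose subject is [Zara₄'s editor]₅. Within that domain it is c-commanded only by *[Zara₄'s editor]₅*, which carries a different index — the pronoun is free locally, so Principle B holds.
*Amara₁* is an R-expression; *her₁* does not c-command it, and no other NP shares its index, so Principle C is satisfied.
All principles are respected.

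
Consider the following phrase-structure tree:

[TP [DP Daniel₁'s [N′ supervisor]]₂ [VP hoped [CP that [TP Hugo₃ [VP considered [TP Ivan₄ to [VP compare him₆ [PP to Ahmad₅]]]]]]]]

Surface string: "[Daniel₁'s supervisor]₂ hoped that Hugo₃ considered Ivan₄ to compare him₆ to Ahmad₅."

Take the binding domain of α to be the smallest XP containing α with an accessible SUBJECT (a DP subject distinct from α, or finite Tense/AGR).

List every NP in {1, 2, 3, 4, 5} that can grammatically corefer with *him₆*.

*him* is a pronoun, so Principle B applies: it must be free in its binding domain.
Binding domain of *him₆*: the embedded TP, whose subject is Ivan₄.
*Daniel₁* and the pronoun do not c-command one another → neither Principle B nor Principle C is at stake; coindexation permitted.
*[Daniel₁'s supervisor]₂* c-commands the pronoun but from outside its binding domain, and is not c-commanded by it → coindexation permitted.
*Hugo₃* c-commands the pronoun but from outside its binding domain, and is not c-commanded by it → coindexation permitted.
*Ivan₄* c-commands the pronoun within its binding domain → coindexation would violate Principle B.
*Ahmad₅*: the pronoun c-commands this R-expression → coindexation would violate Principle C on *Ahmad₅*.

{1, 2, 3}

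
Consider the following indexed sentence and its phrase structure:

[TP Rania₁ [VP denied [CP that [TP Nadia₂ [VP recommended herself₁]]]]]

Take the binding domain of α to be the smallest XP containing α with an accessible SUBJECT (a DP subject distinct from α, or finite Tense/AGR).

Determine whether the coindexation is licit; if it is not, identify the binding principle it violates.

The two coindexed NPs are *Rania₁* and *herself₁*.
*herself₁* is an anaphor. Principle A requires it to be bound within its binding domain — the embedded TP, whose subject is Nadia₂.
Within that domain it is c-commanded by *Nadia₂*, which does not share its index.
*Rania₁* does c-command the anaphor, but from outside its binding domain.
The anaphor is unbound in its domain → Principle A violation.

Principle A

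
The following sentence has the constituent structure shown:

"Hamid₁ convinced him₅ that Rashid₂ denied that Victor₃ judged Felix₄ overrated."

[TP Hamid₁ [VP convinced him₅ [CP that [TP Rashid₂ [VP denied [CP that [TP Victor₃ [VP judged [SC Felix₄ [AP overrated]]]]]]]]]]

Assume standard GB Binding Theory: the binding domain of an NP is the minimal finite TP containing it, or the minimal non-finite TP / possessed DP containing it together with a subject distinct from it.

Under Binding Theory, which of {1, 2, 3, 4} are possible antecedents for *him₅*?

none

*him* is a pronoun, so Principle B applies: it must be free in its binding domain.
Binding domain of *him₅*: the matrix TP, whose subject is Hamid₁.
*Hamid₁* c-commands the pronoun within its binding domain → coindexation would violate Principle B.
*Rashid₂*: the pronoun c-commands this R-expression → coindexation would violate Principle C on *Rashid₂*.
*Victor₃*: the pronoun c-commands this R-expression → coindexation would violate Principle C on *Victor₃*.
*Felix₄*: the pronoun c-commands this R-expression → coindexation would violate Principle C on *Felix₄*.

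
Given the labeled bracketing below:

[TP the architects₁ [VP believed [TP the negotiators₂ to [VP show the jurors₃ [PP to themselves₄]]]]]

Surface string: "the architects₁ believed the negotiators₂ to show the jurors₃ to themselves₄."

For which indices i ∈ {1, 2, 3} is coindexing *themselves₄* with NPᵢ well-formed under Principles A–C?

{2, 3}

*themselves* is an anaphor, so Principle A applies: it must be bound in its binding domain.
Binding domain of *themselves₄*: the embedded TP, whose subject is the negotiators₂.
*the architects₁* c-commands the anaphor but is outside its binding domain → cannot satisfy Principle A.
*the negotiators₂* c-commands the anaphor within its binding domain → licit binder.
*the jurors₃* c-commands the anaphor within its binding domain → licit binder.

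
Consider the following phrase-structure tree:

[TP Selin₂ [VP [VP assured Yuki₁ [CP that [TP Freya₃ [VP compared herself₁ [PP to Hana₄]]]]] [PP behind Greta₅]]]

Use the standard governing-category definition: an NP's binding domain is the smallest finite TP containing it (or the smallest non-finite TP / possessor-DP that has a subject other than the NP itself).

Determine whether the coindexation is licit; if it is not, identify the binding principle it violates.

Principle A

The two coindexed NPs are *Yuki₁* and *herself₁*.
*herself₁* is an anaphor. Principle A requires it to be bound within its binding domain — the embedded TP, whose subject is Freya₃.
Within that domain it is c-commanded by *Freya₃*, which does not share its index.
*Yuki₁* does c-command the anaphor, but from outside its binding domain.
The anaphor is unbound in its domain → Principle A violation.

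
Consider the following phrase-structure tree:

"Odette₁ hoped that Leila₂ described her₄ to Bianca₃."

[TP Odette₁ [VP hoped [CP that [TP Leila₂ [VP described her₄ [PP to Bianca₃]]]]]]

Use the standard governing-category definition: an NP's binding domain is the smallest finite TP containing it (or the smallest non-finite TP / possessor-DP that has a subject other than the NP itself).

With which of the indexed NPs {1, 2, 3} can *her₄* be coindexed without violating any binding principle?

{1}

*her* is a pronoun, so Principle B applies: it must be free in its binding domain.
Binding domain of *her₄*: the embedded TP, whose subject is Leila₂.
*Odette₁* c-commands the pronoun but from outside its binding domain, and is not c-commanded by it → coindexation permitted.
*Leila₂* c-commands the pronoun within its binding domain → coindexation would violate Principle B.
*Bianca₃*: the pronoun c-commands this R-expression → coindexation would violate Principle C on *Bianca₃*.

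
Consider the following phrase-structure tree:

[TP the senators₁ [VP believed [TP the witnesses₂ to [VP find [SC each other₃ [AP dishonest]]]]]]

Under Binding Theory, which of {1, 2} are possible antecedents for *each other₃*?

{2}

*each other* is an anaphor, so Principle A applies: it must be bound in its binding domain.
Binding domain of *each other₃*: the embedded TP, whose subject is the witnesses₂.
*the senators₁* c-commands the anaphor but is outside its binding domain → cannot satisfy Principle A.
*the witnesses₂* c-commands the anaphor within its binding domain → licit binder.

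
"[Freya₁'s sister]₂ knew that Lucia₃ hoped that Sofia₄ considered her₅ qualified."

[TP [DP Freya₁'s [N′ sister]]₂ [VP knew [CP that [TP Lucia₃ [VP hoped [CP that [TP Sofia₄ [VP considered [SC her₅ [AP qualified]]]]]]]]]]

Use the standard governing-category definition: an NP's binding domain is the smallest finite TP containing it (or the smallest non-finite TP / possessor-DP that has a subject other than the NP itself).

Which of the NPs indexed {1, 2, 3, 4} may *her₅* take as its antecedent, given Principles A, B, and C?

*her* is a pronoun, so Principle B applies: it must be free in its binding domain.
Binding domain of *her₅*: the embedded TP, whose subject is Sofia₄.
*Freya₁* and the pronoun do not c-command one another → neither Principle B nor Principle C is at stake; coindexation permitted.
*[Freya₁'s sister]₂* c-commands the pronoun but from outside its binding domain, and is not c-commanded by it → coindexation permitted.
*Lucia₃* c-commands the pronoun but from outside its binding domain, and is not c-commanded by it → coindexation permitted.
*Sofia₄* c-commands the pronoun within its binding domain → coindexation would violate Principle B.

{1, 2, 3}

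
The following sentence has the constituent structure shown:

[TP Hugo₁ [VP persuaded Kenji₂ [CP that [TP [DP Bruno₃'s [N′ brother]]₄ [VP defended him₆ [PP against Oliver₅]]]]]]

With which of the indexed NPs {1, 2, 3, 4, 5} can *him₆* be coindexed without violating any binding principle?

*him* is a pronoun, so Principle B applies: it must be free in its binding domain.
Binding domain of *him₆*: the embedded TP, whose subject is [Bruno₃'s brother]₄.
*Hugo₁* c-commands the pronoun but from outside its binding domain, and is not c-commanded by it → coindexation permitted.
*Kenji₂* c-commands the pronoun but from outside its binding domain, and is not c-commanded by it → coindexation permitted.
*Bruno₃* and the pronoun do not c-command one another → neither Principle B nor Principle C is at stake; coindexation permitted.
*[Bruno₃'s brother]₄* c-commands the pronoun within its binding domain → coindexation would violate Principle B.
*Oliver₅*: the pronoun c-commands this R-expression → coindexation would violate Principle C on *Oliver₅*.

{1, 2, 3}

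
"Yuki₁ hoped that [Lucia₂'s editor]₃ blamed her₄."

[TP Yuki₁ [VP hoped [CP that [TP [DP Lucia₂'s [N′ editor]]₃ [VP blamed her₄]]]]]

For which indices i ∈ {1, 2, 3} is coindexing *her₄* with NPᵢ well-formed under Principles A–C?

*her* is a pronoun, so Principle B applies: it must be free in its binding domain.
Binding domain of *her₄*: the embedded TP, whose subject is [Lucia₂'s editor]₃.
*Yuki₁* c-commands the pronoun but from outside its binding domain, and is not c-commanded by it → coindexation permitted.
*Lucia₂* and the pronoun do not c-command one another → neither Principle B nor Principle C is at stake; coindexation permitted.
*[Lucia₂'s editor]₃* c-commands the pronoun within its binding domain → coindexation would violate Principle B.

{1, 2}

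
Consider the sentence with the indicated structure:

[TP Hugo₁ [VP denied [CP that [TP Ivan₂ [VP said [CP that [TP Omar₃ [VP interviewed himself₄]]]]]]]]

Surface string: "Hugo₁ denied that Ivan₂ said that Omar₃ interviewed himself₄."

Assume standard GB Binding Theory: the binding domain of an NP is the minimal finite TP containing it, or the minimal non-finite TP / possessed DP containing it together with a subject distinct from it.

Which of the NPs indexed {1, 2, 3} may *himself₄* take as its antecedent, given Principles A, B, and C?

{3}

*himself* is an anaphor, so Principle A applies: it must be bound in its binding domain.
Binding domain of *himself₄*: the embedded TP, whose subject is Omar₃.
*Hugo₁* c-commands the anaphor but is outside its binding domain → cannot satisfy Principle A.
*Ivan₂* c-commands the anaphor but is outside its binding domain → cannot satisfy Principle A.
*Omar₃* c-commands the anaphor within its binding domain → licit binder.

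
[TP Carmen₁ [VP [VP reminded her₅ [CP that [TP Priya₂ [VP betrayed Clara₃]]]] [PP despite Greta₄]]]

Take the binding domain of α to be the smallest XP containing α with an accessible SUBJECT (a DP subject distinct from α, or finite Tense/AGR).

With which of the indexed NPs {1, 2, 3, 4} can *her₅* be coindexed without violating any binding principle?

*her* is a pronoun, so Principle B applies: it must be free in its binding domain.
Binding domain of *her₅*: the matrix TP, whose subject is Carmen₁.
*Carmen₁* c-commands the pronoun within its binding domain → coindexation would violate Principle B.
*Priya₂*: the pronoun c-commands this R-expression → coindexation would violate Principle C on *Priya₂*.
*Clara₃*: the pronoun c-commands this R-expression → coindexation would violate Principle C on *Clara₃*.
*Greta₄* and the pronoun do not c-command one another → neither Principle B nor Principle C is at stake; coindexation permitted.

{4}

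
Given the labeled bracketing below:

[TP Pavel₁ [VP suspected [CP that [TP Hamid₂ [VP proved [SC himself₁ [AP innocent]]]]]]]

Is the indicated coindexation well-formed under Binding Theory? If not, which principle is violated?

The two coindexed NPs are *Pavel₁* and *himself₁*.
*himself₁* is an anaphor. Principle A requires it to be bound within its binding domain — the embedded TP, whose subject is Hamid₂.
Within that domain it is c-commanded by *Hamid₂*, which does not share its index.
*Pavel₁* does c-command the anaphor, but from outside its binding domain.
The anaphor is unbound in its domain → Principle A violation.

Principle A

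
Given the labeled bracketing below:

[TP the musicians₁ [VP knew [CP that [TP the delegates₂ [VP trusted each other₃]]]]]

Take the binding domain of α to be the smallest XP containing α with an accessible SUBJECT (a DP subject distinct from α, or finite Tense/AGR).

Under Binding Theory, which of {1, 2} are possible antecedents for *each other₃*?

*each other* is an anaphor, so Principle A applies: it must be bound in its binding domain.
Binding domain of *each other₃*: the embedded TP, whose subject is the delegates₂.
*the musicians₁* c-commands the anaphor but is outside its binding domain → cannot satisfy Principle A.
*the delegates₂* c-commands the anaphor within its binding domain → licit binder.

{2}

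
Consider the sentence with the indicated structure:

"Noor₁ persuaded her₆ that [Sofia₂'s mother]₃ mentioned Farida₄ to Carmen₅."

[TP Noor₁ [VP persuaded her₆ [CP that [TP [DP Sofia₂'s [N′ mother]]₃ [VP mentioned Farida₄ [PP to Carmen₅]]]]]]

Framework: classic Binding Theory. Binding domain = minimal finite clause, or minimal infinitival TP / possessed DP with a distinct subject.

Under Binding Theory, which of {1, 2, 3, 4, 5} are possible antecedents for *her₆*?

*her* is a pronoun, so Principle B applies: it must be free in its binding domain.
Binding domain of *her₆*: the matrix TP, whose subject is Noor₁.
*Noor₁* c-commands the pronoun within its binding domain → coindexation would violate Principle B.
*Sofia₂*: the pronoun c-commands this R-expression → coindexation would violate Principle C on *Sofia₂*.
*[Sofia₂'s mother]₃*: the pronoun c-commands this R-expression → coindexation would violate Principle C on *[Sofia₂'s mother]₃*.
*Farida₄*: the pronoun c-commands this R-expression → coindexation would violate Principle C on *Farida₄*.
*Carmen₅*: the pronoun c-commands this R-expression → coindexation would violate Principle C on *Carmen₅*.

none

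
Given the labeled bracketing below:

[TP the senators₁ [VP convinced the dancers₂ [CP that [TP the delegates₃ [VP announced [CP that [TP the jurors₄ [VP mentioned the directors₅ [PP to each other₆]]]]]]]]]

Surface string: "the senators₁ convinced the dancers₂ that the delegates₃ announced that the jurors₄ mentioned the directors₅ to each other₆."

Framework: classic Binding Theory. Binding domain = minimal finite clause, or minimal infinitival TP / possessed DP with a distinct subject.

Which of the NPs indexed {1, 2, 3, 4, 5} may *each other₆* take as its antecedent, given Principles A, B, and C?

{4, 5}

*each other* is an anaphor, so Principle A applies: it must be bound in its binding domain.
Binding domain of *each other₆*: the embedded TP, whose subject is the jurors₄.
*the senators₁* c-commands the anaphor but is outside its binding domain → cannot satisfy Principle A.
*the dancers₂* c-commands the anaphor but is outside its binding domain → cannot satisfy Principle A.
*the delegates₃* c-commands the anaphor but is outside its binding domain → cannot satisfy Principle A.
*the jurors₄* c-commands the anaphor within its binding domain → licit binder.
*the directors₅* c-commands the anaphor within its binding domain → licit binder.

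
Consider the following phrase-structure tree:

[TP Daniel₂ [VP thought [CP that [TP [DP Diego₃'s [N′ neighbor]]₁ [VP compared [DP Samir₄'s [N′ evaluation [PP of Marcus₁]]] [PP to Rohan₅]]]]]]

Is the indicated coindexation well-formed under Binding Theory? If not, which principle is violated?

The two coindexed NPs are *[Diego₃'s neighbor]₁* and *Marcus₁*.
*Marcus₁* is an R-expression. Principle C requires it to be free everywhere.
*[Diego₃'s neighbor]₁* c-commands it and carries the same index.
The R-expression is bound → Principle C violation.

Principle C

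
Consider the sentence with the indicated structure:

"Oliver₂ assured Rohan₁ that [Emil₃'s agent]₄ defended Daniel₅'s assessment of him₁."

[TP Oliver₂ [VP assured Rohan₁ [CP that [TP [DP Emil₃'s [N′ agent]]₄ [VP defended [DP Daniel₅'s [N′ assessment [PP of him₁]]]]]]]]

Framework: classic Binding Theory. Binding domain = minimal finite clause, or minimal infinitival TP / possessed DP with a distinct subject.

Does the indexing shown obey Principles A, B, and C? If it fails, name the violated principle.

The two coindexed NPs are *Rohan₁* and *him₁*.
*him₁* is a pronoun; its binding domain is the possessed DP, whose subject is Daniel₅. Within that domain it is c-commanded only by *Daniel₅*, which carries a different index — the pronoun is free locally, so Principle B holds.
*Rohan₁* is an R-expression; *him₁* does not c-command it, and no other NP shares its index, so Principle C is satisfied.
All principles are respected.

grammatical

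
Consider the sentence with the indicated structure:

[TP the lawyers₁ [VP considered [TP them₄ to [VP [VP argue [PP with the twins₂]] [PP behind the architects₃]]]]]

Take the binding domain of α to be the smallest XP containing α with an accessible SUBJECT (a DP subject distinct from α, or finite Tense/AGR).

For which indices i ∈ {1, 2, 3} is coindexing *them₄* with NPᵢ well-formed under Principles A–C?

none

*them* is a pronoun, so Principle B applies: it must be free in its binding domain.
Binding domain of *them₄*: the matrix TP, whose subject is the lawyers₁.
*the lawyers₁* c-commands the pronoun within its binding domain → coindexation would violate Principle B.
*the twins₂*: the pronoun c-commands this R-expression → coindexation would violate Principle C on *the twins₂*.
*the architects₃*: the pronoun c-commands this R-expression → coindexation would violate Principle C on *the architects₃*.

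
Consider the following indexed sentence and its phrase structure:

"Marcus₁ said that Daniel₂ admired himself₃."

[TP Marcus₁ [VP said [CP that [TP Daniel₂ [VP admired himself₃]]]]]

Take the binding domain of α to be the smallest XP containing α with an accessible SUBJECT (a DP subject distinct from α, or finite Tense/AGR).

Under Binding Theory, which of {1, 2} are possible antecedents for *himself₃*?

{2}

*himself* is an anaphor, so Principle A applies: it must be bound in its binding domain.
Binding domain of *himself₃*: the embedded TP, whose subject is Daniel₂.
*Marcus₁* c-commands the anaphor but is outside its binding domain → cannot satisfy Principle A.
*Daniel₂* c-commands the anaphor within its binding domain → licit binder.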